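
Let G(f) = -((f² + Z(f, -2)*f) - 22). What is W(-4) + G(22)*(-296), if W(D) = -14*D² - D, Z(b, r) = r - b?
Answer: -19756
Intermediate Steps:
G(f) = 22 - f² - f*(-2 - f) (G(f) = -((f² + (-2 - f)*f) - 22) = -((f² + f*(-2 - f)) - 22) = -(-22 + f² + f*(-2 - f)) = 22 - f² - f*(-2 - f))
W(D) = -D - 14*D²
W(-4) + G(22)*(-296) = -1*(-4)*(1 + 14*(-4)) + (22 + 2*22)*(-296) = -1*(-4)*(1 - 56) + (22 + 44)*(-296) = -1*(-4)*(-55) + 66*(-296) = -220 - 19536 = -19756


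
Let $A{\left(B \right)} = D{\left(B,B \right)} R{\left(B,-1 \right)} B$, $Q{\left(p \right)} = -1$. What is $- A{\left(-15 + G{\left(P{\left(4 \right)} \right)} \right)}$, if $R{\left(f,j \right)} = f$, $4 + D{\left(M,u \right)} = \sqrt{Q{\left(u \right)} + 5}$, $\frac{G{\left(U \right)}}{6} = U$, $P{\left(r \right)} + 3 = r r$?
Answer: $7938$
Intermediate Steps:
$P{\left(r \right)} = -3 + r^{2}$ ($P{\left(r \right)} = -3 + r r = -3 + r^{2}$)
$G{\left(U \right)} = 6 U$
$D{\left(M,u \right)} = -2$ ($D{\left(M,u \right)} = -4 + \sqrt{-1 + 5} = -4 + \sqrt{4} = -4 + 2 = -2$)
$A{\left(B \right)} = - 2 B^{2}$ ($A{\left(B \right)} = - 2 B B = - 2 B^{2}$)
$- A{\left(-15 + G{\left(P{\left(4 \right)} \right)} \right)} = - \left(-2\right) \left(-15 + 6 \left(-3 + 4^{2}\right)\right)^{2} = - \left(-2\right) \left(-15 + 6 \left(-3 + 16\right)\right)^{2} = - \left(-2\right) \left(-15 + 6 \cdot 13\right)^{2} = - \left(-2\right) \left(-15 + 78\right)^{2} = - \left(-2\right) 63^{2} = - \left(-2\right) 3969 = \left(-1\right) \left(-7938\right) = 7938$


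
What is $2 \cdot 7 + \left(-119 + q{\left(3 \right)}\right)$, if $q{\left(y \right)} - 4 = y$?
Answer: $-98$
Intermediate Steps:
$q{\left(y \right)} = 4 + y$
$2 \cdot 7 + \left(-119 + q{\left(3 \right)}\right) = 2 \cdot 7 + \left(-119 + \left(4 + 3\right)\right) = 14 + \left(-119 + 7\right) = 14 - 112 = -98$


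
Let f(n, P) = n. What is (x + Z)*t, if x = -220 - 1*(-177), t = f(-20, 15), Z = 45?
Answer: -40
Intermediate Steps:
t = -20
x = -43 (x = -220 + 177 = -43)
(x + Z)*t = (-43 + 45)*(-20) = 2*(-20) = -40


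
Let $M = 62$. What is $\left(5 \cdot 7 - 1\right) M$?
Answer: $2108$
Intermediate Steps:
$\left(5 \cdot 7 - 1\right) M = \left(5 \cdot 7 - 1\right) 62 = \left(35 - 1\right) 62 = 34 \cdot 62 = 2108$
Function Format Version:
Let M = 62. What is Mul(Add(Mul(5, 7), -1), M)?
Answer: 2108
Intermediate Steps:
Mul(Add(Mul(5, 7), -1), M) = Mul(Add(Mul(5, 7), -1), 62) = Mul(Add(35, -1), 62) = Mul(34, 62) = 2108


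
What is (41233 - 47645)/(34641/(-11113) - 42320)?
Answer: 71256556/470336801 ≈ 0.15150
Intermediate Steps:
(41233 - 47645)/(34641/(-11113) - 42320) = -6412/(34641*(-1/11113) - 42320) = -6412/(-34641/11113 - 42320) = -6412/(-470336801/11113) = -6412*(-11113/470336801) = 71256556/470336801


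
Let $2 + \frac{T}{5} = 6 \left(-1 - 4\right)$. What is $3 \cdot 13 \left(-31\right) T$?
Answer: $193440$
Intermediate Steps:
$T = -160$ ($T = -10 + 5 \cdot 6 \left(-1 - 4\right) = -10 + 5 \cdot 6 \left(-5\right) = -10 + 5 \left(-30\right) = -10 - 150 = -160$)
$3 \cdot 13 \left(-31\right) T = 3 \cdot 13 \left(-31\right) \left(-160\right) = 39 \left(-31\right) \left(-160\right) = \left(-1209\right) \left(-160\right) = 193440$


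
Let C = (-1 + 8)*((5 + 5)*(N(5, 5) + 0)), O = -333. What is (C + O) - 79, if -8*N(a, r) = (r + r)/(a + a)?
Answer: -1683/4 ≈ -420.75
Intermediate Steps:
N(a, r) = -r/(8*a) (N(a, r) = -(r + r)/(8*(a + a)) = -2*r/(8*(2*a)) = -2*r*1/(2*a)/8 = -r/(8*a))
C = -35/4 (C = (-1 + 8)*((5 + 5)*(-1/8*5/5 + 0)) = 7*(10*(-1/8*5*1/5 + 0)) = 7*(10*(-1/8 + 0)) = 7*(10*(-1/8)) = 7*(-5/4) = -35/4 ≈ -8.7500)
(C + O) - 79 = (-35/4 - 333) - 79 = -1367/4 - 79 = -1683/4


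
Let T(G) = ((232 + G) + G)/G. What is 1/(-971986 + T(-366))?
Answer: -183/177873188 ≈ -1.0288e-6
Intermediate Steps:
T(G) = (232 + 2*G)/G
1/(-971986 + T(-366)) = 1/(-971986 + (2 + 232/(-366))) = 1/(-971986 + (2 + 232*(-1/366))) = 1/(-971986 + (2 - 116/183)) = 1/(-971986 + 250/183) = 1/(-177873188/183) = -183/177873188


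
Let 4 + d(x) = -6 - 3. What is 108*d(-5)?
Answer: -1404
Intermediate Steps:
d(x) = -13 (d(x) = -4 + (-6 - 3) = -4 - 9 = -13)
108*d(-5) = 108*(-13) = -1404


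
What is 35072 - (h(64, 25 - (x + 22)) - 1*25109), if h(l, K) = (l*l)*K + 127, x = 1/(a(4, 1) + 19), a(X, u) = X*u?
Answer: 1102714/23 ≈ 47944.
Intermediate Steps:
x = 1/23 (x = 1/(4*1 + 19) = 1/(4 + 19) = 1/23 ≈ 0.043478)
h(l, K) = 127 + K*l² (h(l, K) = l²*K + 127 = K*l² + 127 = 127 + K*l²)
35072 - (h(64, 25 - (x + 22)) - 1*25109) = 35072 - ((127 + (25 - (1/23 + 22))*64²) - 1*25109) = 35072 - ((127 + (25 - 1*507/23)*4096) - 25109) = 35072 - ((127 + (25 - 507/23)*4096) - 25109) = 35072 - ((127 + (68/23)*4096) - 25109) = 35072 - ((127 + 278528/23) - 25109) = 35072 - (281449/23 - 25109) = 35072 - 1*(-296058/23) = 35072 + 296058/23 = 1102714/23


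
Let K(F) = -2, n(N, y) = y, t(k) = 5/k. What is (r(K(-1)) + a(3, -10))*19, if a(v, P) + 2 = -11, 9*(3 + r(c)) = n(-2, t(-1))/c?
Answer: -5377/18 ≈ -298.72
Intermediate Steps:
r(c) = -3 - 5/(9*c) (r(c) = -3 + ((5/(-1))/c)/9 = -3 + ((5*(-1))/c)/9 = -3 + (-5/c)/9 = -3 - 5/(9*c))
a(v, P) = -13 (a(v, P) = -2 - 11 = -13)
(r(K(-1)) + a(3, -10))*19 = ((-3 - 5/9/(-2)) - 13)*19 = ((-3 - 5/9*(-½)) - 13)*19 = ((-3 + 5/18) - 13)*19 = (-49/18 - 13)*19 = -283/18*19 = -5377/18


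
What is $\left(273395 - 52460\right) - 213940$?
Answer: $6995$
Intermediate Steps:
$\left(273395 - 52460\right) - 213940 = 220935 - 213940 = 6995$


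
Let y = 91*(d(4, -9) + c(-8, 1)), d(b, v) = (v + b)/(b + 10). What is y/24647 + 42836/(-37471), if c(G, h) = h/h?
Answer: -301024811/263870782 ≈ -1.1408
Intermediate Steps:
d(b, v) = (b + v)/(10 + b)
c(G, h) = 1
y = 117/2 (y = 91*((4 - 9)/(10 + 4) + 1) = 91*(-5/14 + 1) = 91*(9/14) = 117/2 ≈ 58.500)
y/24647 + 42836/(-37471) = (117/2)/24647 + 42836/(-37471) = (117/2)*(1/24647) + 42836*(-1/37471) = 117/49294 - 42836/37471 = -301024811/263870782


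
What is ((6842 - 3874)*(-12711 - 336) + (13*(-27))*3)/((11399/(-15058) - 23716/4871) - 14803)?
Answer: 2840349554819382/1086175949011 ≈ 2615.0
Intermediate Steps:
((6842 - 3874)*(-12711 - 336) + (13*(-27))*3)/((11399/(-15058) - 23716/4871) - 14803) = (2968*(-13047) - 351*3)/((11399*(-1/15058) - 23716*1/4871) - 14803) = (-38723496 - 1053)/((-11399/15058 - 23716/4871) - 14803) = -38724549/(-412640057/73347518 - 14803) = -38724549/(-1086175949011/73347518) = -38724549*(-73347518/1086175949011) = 2840349554819382/1086175949011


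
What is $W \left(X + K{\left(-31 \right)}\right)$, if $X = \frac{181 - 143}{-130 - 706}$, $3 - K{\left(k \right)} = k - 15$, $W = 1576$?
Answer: $\frac{848676}{11} \approx 77152.0$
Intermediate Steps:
$K{\left(k \right)} = 18 - k$ ($K{\left(k \right)} = 3 - \left(k - 15\right) = 3 - \left(-15 + k\right) = 18 - k$)
$X = - \frac{1}{22}$ ($X = \frac{38}{-836} = 38 \left(- \frac{1}{836}\right) = - \frac{1}{22} \approx -0.045455$)
$W \left(X + K{\left(-31 \right)}\right) = 1576 \left(- \frac{1}{22} + \left(18 - -31\right)\right) = 1576 \left(- \frac{1}{22} + \left(18 + 31\right)\right) = 1576 \left(- \frac{1}{22} + 49\right) = 1576 \cdot \frac{1077}{22} = \frac{848676}{11}$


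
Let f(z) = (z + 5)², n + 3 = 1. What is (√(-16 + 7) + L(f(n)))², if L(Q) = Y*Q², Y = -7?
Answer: 321480 - 3402*I ≈ 3.2148e+5 - 3402.0*I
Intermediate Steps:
n = -2 (n = -3 + 1 = -2)
f(z) = (5 + z)²
L(Q) = -7*Q²
(√(-16 + 7) + L(f(n)))² = (√(-16 + 7) - 7*(5 - 2)⁴)² = (√(-9) - 7*(3²)²)² = (3*I - 7*9²)² = (3*I - 7*81)² = (3*I - 567)² = (-567 + 3*I)²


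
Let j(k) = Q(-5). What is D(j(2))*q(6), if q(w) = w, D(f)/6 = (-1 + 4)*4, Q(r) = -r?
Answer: 432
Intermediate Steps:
j(k) = 5 (j(k) = -1*(-5) = 5)
D(f) = 72 (D(f) = 6*((-1 + 4)*4) = 6*(3*4) = 6*12 = 72)
D(j(2))*q(6) = 72*6 = 432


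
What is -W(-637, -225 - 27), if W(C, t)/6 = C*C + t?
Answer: -2433102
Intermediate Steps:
W(C, t) = 6*t + 6*C**2 (W(C, t) = 6*(C*C + t) = 6*(C**2 + t) = 6*(t + C**2) = 6*t + 6*C**2)
-W(-637, -225 - 27) = -(6*(-225 - 27) + 6*(-637)**2) = -(6*(-252) + 6*405769) = -(-1512 + 2434614) = -1*2433102 = -2433102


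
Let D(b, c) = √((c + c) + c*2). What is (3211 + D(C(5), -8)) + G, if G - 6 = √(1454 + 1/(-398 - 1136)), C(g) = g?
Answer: 3217 + √3421487290/1534 + 4*I*√2 ≈ 3255.1 + 5.6569*I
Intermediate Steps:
G = 6 + √3421487290/1534 (G = 6 + √(1454 + 1/(-398 - 1136)) = 6 + √(1454 + 1/(-1534)) = 6 + √(1454 - 1/1534) = 6 + √(2230435/1534) = 6 + √3421487290/1534 ≈ 44.131)
D(b, c) = 2*√c (D(b, c) = √(2*c + 2*c) = √(4*c) = 2*√c)
(3211 + D(C(5), -8)) + G = (3211 + 2*√(-8)) + (6 + √3421487290/1534) = (3211 + 2*(2*I*√2)) + (6 + √3421487290/1534) = (3211 + 4*I*√2) + (6 + √3421487290/1534) = 3217 + √3421487290/1534 + 4*I*√2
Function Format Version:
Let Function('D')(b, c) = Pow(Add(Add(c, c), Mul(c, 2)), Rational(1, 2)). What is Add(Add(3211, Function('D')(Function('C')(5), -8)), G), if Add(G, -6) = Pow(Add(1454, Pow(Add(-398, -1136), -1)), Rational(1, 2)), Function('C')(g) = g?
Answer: Add(3217, Mul(Rational(1, 1534), Pow(3421487290, Rational(1, 2))), Mul(4, I, Pow(2, Rational(1, 2)))) ≈ Add(3255.1, Mul(5.6569, I))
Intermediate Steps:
G = Add(6, Mul(Rational(1, 1534), Pow(3421487290, Rational(1, 2)))) (G = Add(6, Pow(Add(1454, Pow(Add(-398, -1136), -1)), Rational(1, 2))) = Add(6, Pow(Add(1454, Pow(-1534, -1)), Rational(1, 2))) = Add(6, Pow(Add(1454, Rational(-1, 1534)), Rational(1, 2))) = Add(6, Pow(Rational(2230435, 1534), Rational(1, 2))) = Add(6, Mul(Rational(1, 1534), Pow(3421487290, Rational(1, 2)))) ≈ 44.131)
Function('D')(b, c) = Mul(2, Pow(c, Rational(1, 2))) (Function('D')(b, c) = Pow(Add(Mul(2, c), Mul(2, c)), Rational(1, 2)) = Pow(Mul(4, c), Rational(1, 2)) = Mul(2, Pow(c, Rational(1, 2))))
Add(Add(3211, Function('D')(Function('C')(5), -8)), G) = Add(Add(3211, Mul(2, Pow(-8, Rational(1, 2)))), Add(6, Mul(Rational(1, 1534), Pow(3421487290, Rational(1, 2))))) = Add(Add(3211, Mul(2, Mul(2, I, Pow(2, Rational(1, 2))))), Add(6, Mul(Rational(1, 1534), Pow(3421487290, Rational(1, 2))))) = Add(Add(3211, Mul(4, I, Pow(2, Rational(1, 2)))), Add(6, Mul(Rational(1, 1534), Pow(3421487290, Rational(1, 2))))) = Add(3217, Mul(Rational(1, 1534), Pow(3421487290, Rational(1, 2))), Mul(4, I, Pow(2, Rational(1, 2))))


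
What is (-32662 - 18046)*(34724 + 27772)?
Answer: -3169047168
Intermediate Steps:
(-32662 - 18046)*(34724 + 27772) = -50708*62496 = -3169047168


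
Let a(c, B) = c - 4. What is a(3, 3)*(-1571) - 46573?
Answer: -45002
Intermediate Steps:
a(c, B) = -4 + c
a(3, 3)*(-1571) - 46573 = (-4 + 3)*(-1571) - 46573 = -1*(-1571) - 46573 = 1571 - 46573 = -45002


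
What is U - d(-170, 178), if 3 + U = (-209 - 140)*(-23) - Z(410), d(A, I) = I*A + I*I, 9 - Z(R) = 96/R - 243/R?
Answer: 2702163/410 ≈ 6590.6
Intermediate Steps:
Z(R) = 9 + 147/R (Z(R) = 9 - (96/R - 243/R) = 9 - (-147)/R = 9 + 147/R)
d(A, I) = I**2 + A*I (d(A, I) = A*I + I**2 = I**2 + A*I)
U = 3286003/410 (U = -3 + ((-209 - 140)*(-23) - (9 + 147/410)) = -3 + (-349*(-23) - (9 + 147*(1/410))) = -3 + (8027 - (9 + 147/410)) = -3 + (8027 - 1*3837/410) = -3 + (8027 - 3837/410) = -3 + 3287233/410 = 3286003/410 ≈ 8014.6)
U - d(-170, 178) = 3286003/410 - 178*(-170 + 178) = 3286003/410 - 178*8 = 3286003/410 - 1*1424 = 3286003/410 - 1424 = 2702163/410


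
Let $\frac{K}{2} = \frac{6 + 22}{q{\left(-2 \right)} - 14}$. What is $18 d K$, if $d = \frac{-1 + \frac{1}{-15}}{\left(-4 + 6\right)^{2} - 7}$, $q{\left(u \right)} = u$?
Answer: $- \frac{112}{5} \approx -22.4$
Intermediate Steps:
$K = - \frac{7}{2}$ ($K = 2 \frac{6 + 22}{-2 - 14} = 2 \frac{28}{-16} = 2 \cdot 28 \left(- \frac{1}{16}\right) = 2 \left(- \frac{7}{4}\right) = - \frac{7}{2} \approx -3.5$)
$d = \frac{16}{45}$ ($d = \frac{-1 - \frac{1}{15}}{2^{2} - 7} = - \frac{16}{15 \left(4 - 7\right)} = - \frac{16}{15 \left(-3\right)} = \left(- \frac{16}{15}\right) \left(- \frac{1}{3}\right) = \frac{16}{45} \approx 0.35556$)
$18 d K = 18 \cdot \frac{16}{45} \left(- \frac{7}{2}\right) = \frac{32}{5} \left(- \frac{7}{2}\right) = - \frac{112}{5}$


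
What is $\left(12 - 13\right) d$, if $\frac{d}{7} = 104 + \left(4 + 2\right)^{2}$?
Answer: $-980$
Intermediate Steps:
$d = 980$ ($d = 7 \left(104 + \left(4 + 2\right)^{2}\right) = 7 \left(104 + 6^{2}\right) = 7 \left(104 + 36\right) = 7 \cdot 140 = 980$)
$\left(12 - 13\right) d = \left(12 - 13\right) 980 = \left(-1\right) 980 = -980$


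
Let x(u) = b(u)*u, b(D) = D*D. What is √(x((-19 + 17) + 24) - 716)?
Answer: 2*√2483 ≈ 99.659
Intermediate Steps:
b(D) = D²
x(u) = u³ (x(u) = u²*u = u³)
√(x((-19 + 17) + 24) - 716) = √(((-19 + 17) + 24)³ - 716) = √((-2 + 24)³ - 716) = √(22³ - 716) = √(10648 - 716) = √9932 = 2*√2483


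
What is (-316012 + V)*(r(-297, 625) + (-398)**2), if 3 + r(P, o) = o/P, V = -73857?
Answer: -18341181254168/297 ≈ -6.1755e+10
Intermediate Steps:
r(P, o) = -3 + o/P
(-316012 + V)*(r(-297, 625) + (-398)**2) = (-316012 - 73857)*((-3 + 625/(-297)) + (-398)**2) = -389869*((-3 + 625*(-1/297)) + 158404) = -389869*((-3 - 625/297) + 158404) = -389869*(-1516/297 + 158404) = -389869*47044472/297 = -18341181254168/297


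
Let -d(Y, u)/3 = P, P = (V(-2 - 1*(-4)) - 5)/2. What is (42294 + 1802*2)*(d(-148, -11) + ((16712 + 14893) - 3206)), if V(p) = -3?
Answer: 1304008078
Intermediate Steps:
P = -4 (P = (-3 - 5)/2 = -8*1/2 = -4)
d(Y, u) = 12 (d(Y, u) = -3*(-4) = 12)
(42294 + 1802*2)*(d(-148, -11) + ((16712 + 14893) - 3206)) = (42294 + 1802*2)*(12 + ((16712 + 14893) - 3206)) = (42294 + 3604)*(12 + (31605 - 3206)) = 45898*(12 + 28399) = 45898*28411 = 1304008078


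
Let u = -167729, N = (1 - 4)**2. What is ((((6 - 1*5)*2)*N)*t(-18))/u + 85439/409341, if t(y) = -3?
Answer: 14352702445/68658356589 ≈ 0.20905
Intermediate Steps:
N = 9 (N = (-3)**2 = 9)
((((6 - 1*5)*2)*N)*t(-18))/u + 85439/409341 = ((((6 - 1*5)*2)*9)*(-3))/(-167729) + 85439/409341 = ((((6 - 5)*2)*9)*(-3))*(-1/167729) + 85439*(1/409341) = (((1*2)*9)*(-3))*(-1/167729) + 85439/409341 = ((2*9)*(-3))*(-1/167729) + 85439/409341 = (18*(-3))*(-1/167729) + 85439/409341 = -54*(-1/167729) + 85439/409341 = 54/167729 + 85439/409341 = 14352702445/68658356589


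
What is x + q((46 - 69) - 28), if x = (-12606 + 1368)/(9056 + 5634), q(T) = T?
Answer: -380214/7345 ≈ -51.765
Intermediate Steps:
x = -5619/7345 (x = -11238/14690 = -11238*1/14690 = -5619/7345 ≈ -0.76501)
x + q((46 - 69) - 28) = -5619/7345 + ((46 - 69) - 28) = -5619/7345 + (-23 - 28) = -5619/7345 - 51 = -380214/7345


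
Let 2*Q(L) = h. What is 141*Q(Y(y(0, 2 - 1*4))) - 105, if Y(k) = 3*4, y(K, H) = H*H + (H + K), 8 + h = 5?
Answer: -633/2 ≈ -316.50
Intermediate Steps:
h = -3 (h = -8 + 5 = -3)
y(K, H) = H + K + H**2 (y(K, H) = H**2 + (H + K) = H + K + H**2)
Y(k) = 12
Q(L) = -3/2 (Q(L) = (1/2)*(-3) = -3/2)
141*Q(Y(y(0, 2 - 1*4))) - 105 = 141*(-3/2) - 105 = -423/2 - 105 = -633/2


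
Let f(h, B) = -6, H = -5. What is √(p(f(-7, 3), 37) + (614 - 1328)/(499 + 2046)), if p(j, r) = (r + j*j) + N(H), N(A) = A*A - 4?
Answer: 2*√151755805/2545 ≈ 9.6809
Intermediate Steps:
N(A) = -4 + A² (N(A) = A² - 4 = -4 + A²)
p(j, r) = 21 + r + j² (p(j, r) = (r + j*j) + (-4 + (-5)²) = (r + j²) + (-4 + 25) = (r + j²) + 21 = 21 + r + j²)
√(p(f(-7, 3), 37) + (614 - 1328)/(499 + 2046)) = √((21 + 37 + (-6)²) + (614 - 1328)/(499 + 2046)) = √((21 + 37 + 36) - 714/2545) = √(94 - 714*1/2545) = √(94 - 714/2545) = √(238516/2545) = 2*√151755805/2545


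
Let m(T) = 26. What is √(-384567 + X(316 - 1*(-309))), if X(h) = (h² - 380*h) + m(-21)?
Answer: 2*I*√57854 ≈ 481.06*I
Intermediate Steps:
X(h) = 26 + h² - 380*h (X(h) = (h² - 380*h) + 26 = 26 + h² - 380*h)
√(-384567 + X(316 - 1*(-309))) = √(-384567 + (26 + (316 - 1*(-309))² - 380*(316 - 1*(-309)))) = √(-384567 + (26 + (316 + 309)² - 380*(316 + 309))) = √(-384567 + (26 + 625² - 380*625)) = √(-384567 + (26 + 390625 - 237500)) = √(-384567 + 153151) = √(-231416) = 2*I*√57854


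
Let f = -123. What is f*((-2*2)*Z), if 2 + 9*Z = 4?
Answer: 328/3 ≈ 109.33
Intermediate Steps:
Z = 2/9 (Z = -2/9 + (⅑)*4 = -2/9 + 4/9 = 2/9 ≈ 0.22222)
f*((-2*2)*Z) = -123*(-2*2)*2/9 = -(-492)*2/9 = -123*(-8/9) = 328/3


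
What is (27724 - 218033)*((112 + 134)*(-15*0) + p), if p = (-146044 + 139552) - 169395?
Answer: 33472879083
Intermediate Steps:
p = -175887 (p = -6492 - 169395 = -175887)
(27724 - 218033)*((112 + 134)*(-15*0) + p) = (27724 - 218033)*((112 + 134)*(-15*0) - 175887) = -190309*(246*0 - 175887) = -190309*(0 - 175887) = -190309*(-175887) = 33472879083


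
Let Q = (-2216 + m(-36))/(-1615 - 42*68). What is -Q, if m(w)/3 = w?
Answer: -2324/4471 ≈ -0.51979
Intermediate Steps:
m(w) = 3*w
Q = 2324/4471 (Q = (-2216 + 3*(-36))/(-1615 - 42*68) = (-2216 - 108)/(-1615 - 2856) = -2324/(-4471) = -2324*(-1/4471) = 2324/4471 ≈ 0.51979)
-Q = -1*2324/4471 = -2324/4471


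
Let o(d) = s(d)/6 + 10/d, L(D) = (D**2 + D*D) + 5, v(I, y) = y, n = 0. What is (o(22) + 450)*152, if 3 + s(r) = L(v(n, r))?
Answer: 3070400/33 ≈ 93042.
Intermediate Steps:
L(D) = 5 + 2*D**2 (L(D) = (D**2 + D**2) + 5 = 2*D**2 + 5 = 5 + 2*D**2)
s(r) = 2 + 2*r**2 (s(r) = -3 + (5 + 2*r**2) = 2 + 2*r**2)
o(d) = 1/3 + 10/d + d**2/3 (o(d) = (2 + 2*d**2)/6 + 10/d = (2 + 2*d**2)*(1/6) + 10/d = (1/3 + d**2/3) + 10/d = 1/3 + 10/d + d**2/3)
(o(22) + 450)*152 = ((1/3)*(30 + 22 + 22**3)/22 + 450)*152 = ((1/3)*(1/22)*(30 + 22 + 10648) + 450)*152 = ((1/3)*(1/22)*10700 + 450)*152 = (5350/33 + 450)*152 = (20200/33)*152 = 3070400/33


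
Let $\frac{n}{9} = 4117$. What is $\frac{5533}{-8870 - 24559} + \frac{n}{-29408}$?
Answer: $- \frac{127396291}{89370912} \approx -1.4255$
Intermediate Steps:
$n = 37053$ ($n = 9 \cdot 4117 = 37053$)
$\frac{5533}{-8870 - 24559} + \frac{n}{-29408} = \frac{5533}{-8870 - 24559} + \frac{37053}{-29408} = \frac{5533}{-8870 - 24559} + 37053 \left(- \frac{1}{29408}\right) = \frac{5533}{-33429} - \frac{37053}{29408} = 5533 \left(- \frac{1}{33429}\right) - \frac{37053}{29408} = - \frac{503}{3039} - \frac{37053}{29408} = - \frac{127396291}{89370912}$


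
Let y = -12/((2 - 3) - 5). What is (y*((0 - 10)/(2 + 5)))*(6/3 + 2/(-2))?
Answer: -20/7 ≈ -2.8571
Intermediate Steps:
y = 2 (y = -12/(-1 - 5) = -12/(-6) = -12*(-⅙) = 2)
(y*((0 - 10)/(2 + 5)))*(6/3 + 2/(-2)) = (2*((0 - 10)/(2 + 5)))*(6/3 + 2/(-2)) = (2*(-10/7))*(6*(⅓) + 2*(-½)) = (2*(-10*⅐))*(2 - 1) = (2*(-10/7))*1 = -20/7*1 = -20/7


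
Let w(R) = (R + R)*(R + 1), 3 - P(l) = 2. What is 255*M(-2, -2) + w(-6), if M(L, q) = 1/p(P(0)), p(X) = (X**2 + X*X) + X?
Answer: 145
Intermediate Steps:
P(l) = 1 (P(l) = 3 - 1*2 = 3 - 2 = 1)
w(R) = 2*R*(1 + R) (w(R) = (2*R)*(1 + R) = 2*R*(1 + R))
p(X) = X + 2*X**2 (p(X) = (X**2 + X**2) + X = 2*X**2 + X = X + 2*X**2)
M(L, q) = 1/3 (M(L, q) = 1/(1*(1 + 2*1)) = 1/(1*(1 + 2)) = 1/(1*3) = 1/3)
255*M(-2, -2) + w(-6) = 255*(1/3) + 2*(-6)*(1 - 6) = 85 + 2*(-6)*(-5) = 85 + 60 = 145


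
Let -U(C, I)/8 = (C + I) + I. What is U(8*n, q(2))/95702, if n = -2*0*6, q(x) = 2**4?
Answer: -128/47851 ≈ -0.0026750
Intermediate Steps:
q(x) = 16
n = 0 (n = 0*6 = 0)
U(C, I) = -16*I - 8*C (U(C, I) = -8*((C + I) + I) = -8*(C + 2*I) = -16*I - 8*C)
U(8*n, q(2))/95702 = (-16*16 - 64*0)/95702 = (-256 - 8*0)*(1/95702) = (-256 + 0)*(1/95702) = -256*1/95702 = -128/47851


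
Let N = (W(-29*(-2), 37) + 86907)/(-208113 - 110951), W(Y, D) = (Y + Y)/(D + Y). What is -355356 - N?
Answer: -10771215888199/30311080 ≈ -3.5536e+5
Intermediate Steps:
W(Y, D) = 2*Y/(D + Y) (W(Y, D) = (2*Y)/(D + Y) = 2*Y/(D + Y))
N = -8256281/30311080 (N = (2*(-29*(-2))/(37 - 29*(-2)) + 86907)/(-208113 - 110951) = (2*58/(37 + 58) + 86907)/(-319064) = (2*58/95 + 86907)*(-1/319064) = (2*58*(1/95) + 86907)*(-1/319064) = (116/95 + 86907)*(-1/319064) = (8256281/95)*(-1/319064) = -8256281/30311080 ≈ -0.27239)
-355356 - N = -355356 - 1*(-8256281/30311080) = -355356 + 8256281/30311080 = -10771215888199/30311080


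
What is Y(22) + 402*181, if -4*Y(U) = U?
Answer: 145513/2 ≈ 72757.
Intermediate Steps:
Y(U) = -U/4
Y(22) + 402*181 = -¼*22 + 402*181 = -11/2 + 72762 = 145513/2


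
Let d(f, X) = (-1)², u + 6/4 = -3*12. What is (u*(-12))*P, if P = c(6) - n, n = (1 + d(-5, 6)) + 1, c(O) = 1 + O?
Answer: 1800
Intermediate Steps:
u = -75/2 (u = -3/2 - 3*12 = -3/2 - 36 = -75/2 ≈ -37.500)
d(f, X) = 1
n = 3 (n = (1 + 1) + 1 = 2 + 1 = 3)
P = 4 (P = (1 + 6) - 1*3 = 7 - 3 = 4)
(u*(-12))*P = -75/2*(-12)*4 = 450*4 = 1800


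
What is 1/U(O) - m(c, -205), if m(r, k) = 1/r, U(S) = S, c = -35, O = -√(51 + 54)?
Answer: 1/35 - √105/105 ≈ -0.069019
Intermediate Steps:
O = -√105 ≈ -10.247
1/U(O) - m(c, -205) = 1/(-√105) - 1/(-35) = -√105/105 - 1*(-1/35) = -√105/105 + 1/35 = 1/35 - √105/105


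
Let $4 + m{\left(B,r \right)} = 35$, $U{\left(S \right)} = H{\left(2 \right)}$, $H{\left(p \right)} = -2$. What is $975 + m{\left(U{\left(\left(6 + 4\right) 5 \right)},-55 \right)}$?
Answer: $1006$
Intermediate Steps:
$U{\left(S \right)} = -2$
$m{\left(B,r \right)} = 31$ ($m{\left(B,r \right)} = -4 + 35 = 31$)
$975 + m{\left(U{\left(\left(6 + 4\right) 5 \right)},-55 \right)} = 975 + 31 = 1006$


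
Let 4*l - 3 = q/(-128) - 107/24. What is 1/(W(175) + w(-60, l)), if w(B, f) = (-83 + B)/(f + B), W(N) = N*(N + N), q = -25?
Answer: 92645/5674725898 ≈ 1.6326e-5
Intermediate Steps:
W(N) = 2*N**2 (W(N) = N*(2*N) = 2*N**2)
l = -485/1536 (l = 3/4 + (-25/(-128) - 107/24)/4 = 3/4 + (-25*(-1/128) - 107*1/24)/4 = 3/4 + (25/128 - 107/24)/4 = 3/4 + (1/4)*(-1637/384) = 3/4 - 1637/1536 = -485/1536 ≈ -0.31576)
w(B, f) = (-83 + B)/(B + f)
1/(W(175) + w(-60, l)) = 1/(2*175**2 + (-83 - 60)/(-60 - 485/1536)) = 1/(2*30625 - 143/(-92645/1536)) = 1/(61250 - 1536/92645*(-143)) = 1/(61250 + 219648/92645) = 1/(5674725898/92645) = 92645/5674725898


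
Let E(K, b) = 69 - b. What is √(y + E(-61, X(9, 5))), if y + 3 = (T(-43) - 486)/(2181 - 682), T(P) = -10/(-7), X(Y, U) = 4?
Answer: √6790796782/10493 ≈ 7.8535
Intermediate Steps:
T(P) = 10/7 (T(P) = -10*(-⅐) = 10/7)
y = -34871/10493 (y = -3 + (10/7 - 486)/(2181 - 682) = -3 - 3392/7/1499 = -3 - 3392/7*1/1499 = -3 - 3392/10493 = -34871/10493 ≈ -3.3233)
√(y + E(-61, X(9, 5))) = √(-34871/10493 + (69 - 1*4)) = √(-34871/10493 + (69 - 4)) = √(-34871/10493 + 65) = √(647174/10493) = √6790796782/10493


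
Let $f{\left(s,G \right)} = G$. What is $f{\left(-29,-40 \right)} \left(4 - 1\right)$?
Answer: $-120$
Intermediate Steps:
$f{\left(-29,-40 \right)} \left(4 - 1\right) = - 40 \left(4 - 1\right) = \left(-40\right) 3 = -120$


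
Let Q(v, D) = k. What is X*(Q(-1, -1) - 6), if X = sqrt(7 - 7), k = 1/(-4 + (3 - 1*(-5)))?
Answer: 0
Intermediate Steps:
k = 1/4 (k = 1/(-4 + (3 + 5)) = 1/(-4 + 8) = 1/4 ≈ 0.25000)
Q(v, D) = 1/4
X = 0 (X = sqrt(0) = 0)
X*(Q(-1, -1) - 6) = 0*(1/4 - 6) = 0*(-23/4) = 0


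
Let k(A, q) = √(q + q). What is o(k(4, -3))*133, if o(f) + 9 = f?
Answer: -1197 + 133*I*√6 ≈ -1197.0 + 325.78*I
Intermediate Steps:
k(A, q) = √2*√q (k(A, q) = √(2*q) = √2*√q)
o(f) = -9 + f
o(k(4, -3))*133 = (-9 + √2*√(-3))*133 = (-9 + √2*(I*√3))*133 = (-9 + I*√6)*133 = -1197 + 133*I*√6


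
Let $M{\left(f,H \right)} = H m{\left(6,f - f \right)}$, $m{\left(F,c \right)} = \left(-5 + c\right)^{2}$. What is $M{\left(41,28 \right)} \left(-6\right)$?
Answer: $-4200$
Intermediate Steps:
$M{\left(f,H \right)} = 25 H$ ($M{\left(f,H \right)} = H \left(-5 + \left(f - f\right)\right)^{2} = H \left(-5 + 0\right)^{2} = H \left(-5\right)^{2} = H 25 = 25 H$)
$M{\left(41,28 \right)} \left(-6\right) = 25 \cdot 28 \left(-6\right) = 700 \left(-6\right) = -4200$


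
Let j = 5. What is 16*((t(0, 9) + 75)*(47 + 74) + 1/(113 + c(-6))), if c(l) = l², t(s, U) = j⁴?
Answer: 201924816/149 ≈ 1.3552e+6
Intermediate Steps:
t(s, U) = 625 (t(s, U) = 5⁴ = 625)
16*((t(0, 9) + 75)*(47 + 74) + 1/(113 + c(-6))) = 16*((625 + 75)*(47 + 74) + 1/(113 + (-6)²)) = 16*(700*121 + 1/(113 + 36)) = 16*(84700 + 1/149) = 16*(12620301/149) = 201924816/149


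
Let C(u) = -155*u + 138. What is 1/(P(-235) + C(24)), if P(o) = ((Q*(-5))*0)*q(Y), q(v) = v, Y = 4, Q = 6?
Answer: -1/3582 ≈ -0.00027917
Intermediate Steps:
C(u) = 138 - 155*u
P(o) = 0 (P(o) = ((6*(-5))*0)*4 = -30*0*4 = 0*4 = 0)
1/(P(-235) + C(24)) = 1/(0 + (138 - 155*24)) = 1/(0 + (138 - 3720)) = 1/(0 - 3582) = 1/(-3582) = -1/3582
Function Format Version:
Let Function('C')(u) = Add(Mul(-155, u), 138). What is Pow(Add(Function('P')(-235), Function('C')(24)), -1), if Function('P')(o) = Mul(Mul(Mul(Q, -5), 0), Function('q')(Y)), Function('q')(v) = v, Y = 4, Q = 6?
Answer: Rational(-1, 3582) ≈ -0.00027917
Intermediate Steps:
Function('C')(u) = Add(138, Mul(-155, u))
Function('P')(o) = 0 (Function('P')(o) = Mul(Mul(Mul(6, -5), 0), 4) = Mul(Mul(-30, 0), 4) = Mul(0, 4) = 0)
Pow(Add(Function('P')(-235), Function('C')(24)), -1) = Pow(Add(0, Add(138, Mul(-155, 24))), -1) = Pow(Add(0, Add(138, -3720)), -1) = Pow(Add(0, -3582), -1) = Pow(-3582, -1) = Rational(-1, 3582)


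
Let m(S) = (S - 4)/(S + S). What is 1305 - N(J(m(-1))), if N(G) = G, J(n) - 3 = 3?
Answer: 1299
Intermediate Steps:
m(S) = (-4 + S)/(2*S) (m(S) = (-4 + S)/((2*S)) = (-4 + S)*(1/(2*S)) = (-4 + S)/(2*S))
J(n) = 6 (J(n) = 3 + 3 = 6)
1305 - N(J(m(-1))) = 1305 - 1*6 = 1305 - 6 = 1299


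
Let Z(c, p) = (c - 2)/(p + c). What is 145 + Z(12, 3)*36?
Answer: 169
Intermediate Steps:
Z(c, p) = (-2 + c)/(c + p)
145 + Z(12, 3)*36 = 145 + ((-2 + 12)/(12 + 3))*36 = 145 + (10/15)*36 = 145 + ((1/15)*10)*36 = 145 + (2/3)*36 = 145 + 24 = 169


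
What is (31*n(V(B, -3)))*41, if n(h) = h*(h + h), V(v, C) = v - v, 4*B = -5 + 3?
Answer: 0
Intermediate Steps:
B = -½ (B = (-5 + 3)/4 = (¼)*(-2) = -½ ≈ -0.50000)
V(v, C) = 0
n(h) = 2*h² (n(h) = h*(2*h) = 2*h²)
(31*n(V(B, -3)))*41 = (31*(2*0²))*41 = (31*(2*0))*41 = (31*0)*41 = 0*41 = 0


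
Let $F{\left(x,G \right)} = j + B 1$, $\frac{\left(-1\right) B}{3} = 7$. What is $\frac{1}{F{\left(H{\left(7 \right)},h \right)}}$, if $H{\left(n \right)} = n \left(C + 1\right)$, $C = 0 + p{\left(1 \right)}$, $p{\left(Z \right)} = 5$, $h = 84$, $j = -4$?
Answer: $- \frac{1}{25} \approx -0.04$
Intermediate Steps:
$B = -21$ ($B = \left(-3\right) 7 = -21$)
$C = 5$ ($C = 0 + 5 = 5$)
$H{\left(n \right)} = 6 n$ ($H{\left(n \right)} = n \left(5 + 1\right) = n 6 = 6 n$)
$F{\left(x,G \right)} = -25$ ($F{\left(x,G \right)} = -4 - 21 = -25$)
$\frac{1}{F{\left(H{\left(7 \right)},h \right)}} = \frac{1}{-25} = - \frac{1}{25}$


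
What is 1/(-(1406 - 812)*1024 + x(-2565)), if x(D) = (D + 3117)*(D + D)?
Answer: -1/3440016 ≈ -2.9070e-7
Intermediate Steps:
x(D) = 2*D*(3117 + D) (x(D) = (3117 + D)*(2*D) = 2*D*(3117 + D))
1/(-(1406 - 812)*1024 + x(-2565)) = 1/(-(1406 - 812)*1024 + 2*(-2565)*(3117 - 2565)) = 1/(-594*1024 + 2*(-2565)*552) = 1/(-1*608256 - 2831760) = 1/(-608256 - 2831760) = 1/(-3440016) = -1/3440016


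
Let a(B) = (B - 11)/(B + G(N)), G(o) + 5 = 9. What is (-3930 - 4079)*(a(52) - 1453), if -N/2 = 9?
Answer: 651347943/56 ≈ 1.1631e+7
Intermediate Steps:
N = -18 (N = -2*9 = -18)
G(o) = 4 (G(o) = -5 + 9 = 4)
a(B) = (-11 + B)/(4 + B) (a(B) = (B - 11)/(B + 4) = (-11 + B)/(4 + B))
(-3930 - 4079)*(a(52) - 1453) = (-3930 - 4079)*((-11 + 52)/(4 + 52) - 1453) = -8009*(41/56 - 1453) = -8009*(-81327/56) = 651347943/56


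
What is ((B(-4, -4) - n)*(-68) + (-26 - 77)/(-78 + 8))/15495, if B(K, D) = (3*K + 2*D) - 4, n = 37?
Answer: 96821/361550 ≈ 0.26779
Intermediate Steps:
B(K, D) = -4 + 2*D + 3*K (B(K, D) = (2*D + 3*K) - 4 = -4 + 2*D + 3*K)
((B(-4, -4) - n)*(-68) + (-26 - 77)/(-78 + 8))/15495 = (((-4 + 2*(-4) + 3*(-4)) - 1*37)*(-68) + (-26 - 77)/(-78 + 8))/15495 = (((-4 - 8 - 12) - 37)*(-68) - 103/(-70))*(1/15495) = ((-24 - 37)*(-68) - 103*(-1/70))*(1/15495) = (-61*(-68) + 103/70)*(1/15495) = (4148 + 103/70)*(1/15495) = (290463/70)*(1/15495) = 96821/361550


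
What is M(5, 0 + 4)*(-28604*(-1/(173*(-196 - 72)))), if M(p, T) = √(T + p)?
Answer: -21453/11591 ≈ -1.8508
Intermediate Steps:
M(5, 0 + 4)*(-28604*(-1/(173*(-196 - 72)))) = √((0 + 4) + 5)*(-28604*(-1/(173*(-196 - 72)))) = √(4 + 5)*(-28604/((-173*(-268)))) = √9*(-28604/46364) = 3*(-28604*1/46364) = 3*(-7151/11591) = -21453/11591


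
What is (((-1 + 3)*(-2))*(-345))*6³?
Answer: 298080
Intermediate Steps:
(((-1 + 3)*(-2))*(-345))*6³ = ((2*(-2))*(-345))*216 = -4*(-345)*216 = 1380*216 = 298080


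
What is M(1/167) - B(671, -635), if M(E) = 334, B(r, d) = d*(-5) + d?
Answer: -2206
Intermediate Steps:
B(r, d) = -4*d (B(r, d) = -5*d + d = -4*d)
M(1/167) - B(671, -635) = 334 - (-4)*(-635) = 334 - 1*2540 = 334 - 2540 = -2206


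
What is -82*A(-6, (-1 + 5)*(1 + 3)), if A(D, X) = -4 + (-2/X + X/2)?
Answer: -1271/4 ≈ -317.75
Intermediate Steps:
A(D, X) = -4 + X/2 - 2/X (A(D, X) = -4 + (-2/X + X*(1/2)) = -4 + (-2/X + X/2) = -4 + (X/2 - 2/X) = -4 + X/2 - 2/X)
-82*A(-6, (-1 + 5)*(1 + 3)) = -82*(-4 + ((-1 + 5)*(1 + 3))/2 - 2*1/((1 + 3)*(-1 + 5))) = -82*(-4 + (4*4)/2 - 2/(4*4)) = -82*(-4 + (1/2)*16 - 2/16) = -82*(-4 + 8 - 2*1/16) = -82*(-4 + 8 - 1/8) = -82*31/8 = -1271/4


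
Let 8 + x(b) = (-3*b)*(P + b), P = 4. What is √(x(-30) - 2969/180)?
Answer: I*√2128045/30 ≈ 48.626*I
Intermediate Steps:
x(b) = -8 - 3*b*(4 + b) (x(b) = -8 + (-3*b)*(4 + b) = -8 - 3*b*(4 + b))
√(x(-30) - 2969/180) = √((-8 - 12*(-30) - 3*(-30)²) - 2969/180) = √((-8 + 360 - 3*900) - 2969*1/180) = √((-8 + 360 - 2700) - 2969/180) = √(-2348 - 2969/180) = √(-425609/180) = I*√2128045/30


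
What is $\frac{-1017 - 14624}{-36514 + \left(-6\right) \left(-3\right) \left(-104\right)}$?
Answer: $\frac{15641}{38386} \approx 0.40747$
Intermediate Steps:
$\frac{-1017 - 14624}{-36514 + \left(-6\right) \left(-3\right) \left(-104\right)} = - \frac{15641}{-36514 + 18 \left(-104\right)} = - \frac{15641}{-36514 - 1872} = - \frac{15641}{-38386} = \left(-15641\right) \left(- \frac{1}{38386}\right) = \frac{15641}{38386}$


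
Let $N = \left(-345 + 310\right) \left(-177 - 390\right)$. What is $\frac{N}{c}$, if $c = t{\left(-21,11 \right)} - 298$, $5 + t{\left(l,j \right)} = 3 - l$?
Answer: $- \frac{2205}{31} \approx -71.129$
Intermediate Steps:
$t{\left(l,j \right)} = -2 - l$ ($t{\left(l,j \right)} = -5 - \left(-3 + l\right) = -2 - l$)
$c = -279$ ($c = \left(-2 - -21\right) - 298 = \left(-2 + 21\right) - 298 = 19 - 298 = -279$)
$N = 19845$ ($N = \left(-35\right) \left(-567\right) = 19845$)
$\frac{N}{c} = \frac{19845}{-279} = 19845 \left(- \frac{1}{279}\right) = - \frac{2205}{31}$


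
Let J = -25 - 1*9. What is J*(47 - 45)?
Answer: -68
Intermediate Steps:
J = -34 (J = -25 - 9 = -34)
J*(47 - 45) = -34*(47 - 45) = -34*2 = -68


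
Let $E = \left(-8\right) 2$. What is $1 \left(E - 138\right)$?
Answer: $-154$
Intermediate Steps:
$E = -16$
$1 \left(E - 138\right) = 1 \left(-16 - 138\right) = 1 \left(-154\right) = -154$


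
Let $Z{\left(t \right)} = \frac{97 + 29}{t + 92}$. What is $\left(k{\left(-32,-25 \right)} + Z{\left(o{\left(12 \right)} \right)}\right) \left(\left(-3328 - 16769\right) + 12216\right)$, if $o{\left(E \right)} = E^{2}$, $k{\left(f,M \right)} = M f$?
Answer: $- \frac{744462903}{118} \approx -6.309 \cdot 10^{6}$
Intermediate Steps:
$Z{\left(t \right)} = \frac{126}{92 + t}$
$\left(k{\left(-32,-25 \right)} + Z{\left(o{\left(12 \right)} \right)}\right) \left(\left(-3328 - 16769\right) + 12216\right) = \left(\left(-25\right) \left(-32\right) + \frac{126}{92 + 12^{2}}\right) \left(\left(-3328 - 16769\right) + 12216\right) = \left(800 + \frac{126}{92 + 144}\right) \left(-20097 + 12216\right) = \left(800 + \frac{126}{236}\right) \left(-7881\right) = \left(800 + 126 \cdot \frac{1}{236}\right) \left(-7881\right) = \left(800 + \frac{63}{118}\right) \left(-7881\right) = \frac{94463}{118} \left(-7881\right) = - \frac{744462903}{118}$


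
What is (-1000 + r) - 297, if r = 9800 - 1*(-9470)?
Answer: 17973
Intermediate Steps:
r = 19270 (r = 9800 + 9470 = 19270)
(-1000 + r) - 297 = (-1000 + 19270) - 297 = 18270 - 297 = 17973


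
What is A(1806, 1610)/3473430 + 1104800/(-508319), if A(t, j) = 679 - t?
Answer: -3838018339513/1765610464170 ≈ -2.1738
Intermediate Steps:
A(1806, 1610)/3473430 + 1104800/(-508319) = (679 - 1*1806)/3473430 + 1104800/(-508319) = (679 - 1806)*(1/3473430) + 1104800*(-1/508319) = -1127*1/3473430 - 1104800/508319 = -1127/3473430 - 1104800/508319 = -3838018339513/1765610464170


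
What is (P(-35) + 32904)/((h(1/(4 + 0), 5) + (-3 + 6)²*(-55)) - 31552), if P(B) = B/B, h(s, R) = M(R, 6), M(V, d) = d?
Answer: -32905/32041 ≈ -1.0270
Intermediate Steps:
h(s, R) = 6
P(B) = 1
(P(-35) + 32904)/((h(1/(4 + 0), 5) + (-3 + 6)²*(-55)) - 31552) = (1 + 32904)/((6 + (-3 + 6)²*(-55)) - 31552) = 32905/((6 + 3²*(-55)) - 31552) = 32905/((6 + 9*(-55)) - 31552) = 32905/((6 - 495) - 31552) = 32905/(-489 - 31552) = 32905/(-32041) = 32905*(-1/32041) = -32905/32041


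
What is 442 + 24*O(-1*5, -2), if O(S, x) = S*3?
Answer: 82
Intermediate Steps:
O(S, x) = 3*S
442 + 24*O(-1*5, -2) = 442 + 24*(3*(-1*5)) = 442 + 24*(3*(-5)) = 442 + 24*(-15) = 442 - 360 = 82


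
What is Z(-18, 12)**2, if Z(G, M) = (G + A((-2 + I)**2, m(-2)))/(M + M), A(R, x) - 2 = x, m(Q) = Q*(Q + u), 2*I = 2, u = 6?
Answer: 1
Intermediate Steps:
I = 1 (I = (1/2)*2 = 1)
m(Q) = Q*(6 + Q) (m(Q) = Q*(Q + 6) = Q*(6 + Q))
A(R, x) = 2 + x
Z(G, M) = (-6 + G)/(2*M) (Z(G, M) = (G + (2 - 2*(6 - 2)))/(M + M) = (G + (2 - 2*4))/((2*M)) = (G + (2 - 8))*(1/(2*M)) = (G - 6)*(1/(2*M)) = (-6 + G)*(1/(2*M)) = (-6 + G)/(2*M))
Z(-18, 12)**2 = ((1/2)*(-6 - 18)/12)**2 = ((1/2)*(1/12)*(-24))**2 = (-1)**2 = 1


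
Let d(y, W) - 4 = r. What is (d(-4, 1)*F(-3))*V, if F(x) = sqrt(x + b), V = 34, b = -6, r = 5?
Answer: 918*I ≈ 918.0*I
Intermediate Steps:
d(y, W) = 9 (d(y, W) = 4 + 5 = 9)
F(x) = sqrt(-6 + x) (F(x) = sqrt(x - 6) = sqrt(-6 + x))
(d(-4, 1)*F(-3))*V = (9*sqrt(-6 - 3))*34 = (9*sqrt(-9))*34 = (9*(3*I))*34 = (27*I)*34 = 918*I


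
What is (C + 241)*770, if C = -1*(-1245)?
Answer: 1144220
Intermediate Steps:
C = 1245
(C + 241)*770 = (1245 + 241)*770 = 1486*770 = 1144220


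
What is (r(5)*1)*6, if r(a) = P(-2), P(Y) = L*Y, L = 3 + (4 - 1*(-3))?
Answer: -120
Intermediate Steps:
L = 10 (L = 3 + (4 + 3) = 3 + 7 = 10)
P(Y) = 10*Y
r(a) = -20 (r(a) = 10*(-2) = -20)
(r(5)*1)*6 = -20*1*6 = -20*6 = -120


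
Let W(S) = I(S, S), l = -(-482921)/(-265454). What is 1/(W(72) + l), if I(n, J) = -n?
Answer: -265454/19595609 ≈ -0.013547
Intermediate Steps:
l = -482921/265454 (l = -(-482921)*(-1)/265454 = -1*482921/265454 = -482921/265454 ≈ -1.8192)
W(S) = -S
1/(W(72) + l) = 1/(-1*72 - 482921/265454) = 1/(-72 - 482921/265454) = 1/(-19595609/265454) = -265454/19595609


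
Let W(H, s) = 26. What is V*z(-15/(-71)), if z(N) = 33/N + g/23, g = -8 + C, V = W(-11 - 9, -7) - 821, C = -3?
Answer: -2847372/23 ≈ -1.2380e+5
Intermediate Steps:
V = -795 (V = 26 - 821 = -795)
g = -11 (g = -8 - 3 = -11)
z(N) = -11/23 + 33/N (z(N) = 33/N - 11/23 = -11/23 + 33/N)
V*z(-15/(-71)) = -795*(-11/23 + 33/((-15/(-71)))) = -795*(-11/23 + 33/((-15*(-1/71)))) = -795*(-11/23 + 33/(15/71)) = -795*(-11/23 + 33*(71/15)) = -795*(-11/23 + 781/5) = -795*17908/115 = -2847372/23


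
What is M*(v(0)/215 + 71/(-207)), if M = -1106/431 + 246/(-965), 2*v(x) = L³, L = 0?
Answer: 83305436/86094405 ≈ 0.96761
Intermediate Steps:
v(x) = 0 (v(x) = (½)*0³ = (½)*0 = 0)
M = -1173316/415915 (M = -1106*1/431 + 246*(-1/965) = -1106/431 - 246/965 = -1173316/415915 ≈ -2.8210)
M*(v(0)/215 + 71/(-207)) = -1173316*(0/215 + 71/(-207))/415915 = -1173316*(0*(1/215) + 71*(-1/207))/415915 = -1173316*(0 - 71/207)/415915 = -1173316/415915*(-71/207) = 83305436/86094405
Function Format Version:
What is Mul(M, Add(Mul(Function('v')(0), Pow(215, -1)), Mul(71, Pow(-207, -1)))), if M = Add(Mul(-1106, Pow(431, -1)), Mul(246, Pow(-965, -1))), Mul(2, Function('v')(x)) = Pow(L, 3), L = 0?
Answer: Rational(83305436, 86094405) ≈ 0.96761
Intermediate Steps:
Function('v')(x) = 0 (Function('v')(x) = Mul(Rational(1, 2), Pow(0, 3)) = Mul(Rational(1, 2), 0) = 0)
M = Rational(-1173316, 415915) (M = Add(Mul(-1106, Rational(1, 431)), Mul(246, Rational(-1, 965))) = Add(Rational(-1106, 431), Rational(-246, 965)) = Rational(-1173316, 415915) ≈ -2.8210)
Mul(M, Add(Mul(Function('v')(0), Pow(215, -1)), Mul(71, Pow(-207, -1)))) = Mul(Rational(-1173316, 415915), Add(Mul(0, Pow(215, -1)), Mul(71, Pow(-207, -1)))) = Mul(Rational(-1173316, 415915), Add(Mul(0, Rational(1, 215)), Mul(71, Rational(-1, 207)))) = Mul(Rational(-1173316, 415915), Add(0, Rational(-71, 207))) = Mul(Rational(-1173316, 415915), Rational(-71, 207)) = Rational(83305436, 86094405)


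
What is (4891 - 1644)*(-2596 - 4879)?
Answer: -24271325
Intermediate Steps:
(4891 - 1644)*(-2596 - 4879) = 3247*(-7475) = -24271325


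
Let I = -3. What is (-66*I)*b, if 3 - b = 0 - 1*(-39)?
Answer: -7128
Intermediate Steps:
b = -36 (b = 3 - (0 - 1*(-39)) = 3 - (0 + 39) = 3 - 1*39 = 3 - 39 = -36)
(-66*I)*b = -66*(-3)*(-36) = 198*(-36) = -7128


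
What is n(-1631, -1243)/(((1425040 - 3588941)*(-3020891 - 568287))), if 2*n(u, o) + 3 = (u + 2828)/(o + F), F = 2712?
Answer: -1605/11409173393302282 ≈ -1.4068e-13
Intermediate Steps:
n(u, o) = -3/2 + (2828 + u)/(2*(2712 + o)) (n(u, o) = -3/2 + ((u + 2828)/(o + 2712))/2 = -3/2 + ((2828 + u)/(2712 + o))/2 = -3/2 + (2828 + u)/(2*(2712 + o)))
n(-1631, -1243)/(((1425040 - 3588941)*(-3020891 - 568287))) = ((-5308 - 1631 - 3*(-1243))/(2*(2712 - 1243)))/(((1425040 - 3588941)*(-3020891 - 568287))) = ((½)*(-5308 - 1631 + 3729)/1469)/((-2163901*(-3589178))) = ((½)*(1/1469)*(-3210))/7766625863378 = -1605/1469*1/7766625863378 = -1605/11409173393302282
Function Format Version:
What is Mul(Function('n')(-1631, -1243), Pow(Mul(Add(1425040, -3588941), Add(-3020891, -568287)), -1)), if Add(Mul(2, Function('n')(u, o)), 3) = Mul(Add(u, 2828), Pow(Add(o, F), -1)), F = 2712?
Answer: Rational(-1605, 11409173393302282) ≈ -1.4068e-13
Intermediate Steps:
Function('n')(u, o) = Add(Rational(-3, 2), Mul(Rational(1, 2), Pow(Add(2712, o), -1), Add(2828, u))) (Function('n')(u, o) = Add(Rational(-3, 2), Mul(Rational(1, 2), Mul(Add(u, 2828), Pow(Add(o, 2712), -1)))) = Add(Rational(-3, 2), Mul(Rational(1, 2), Mul(Add(2828, u), Pow(Add(2712, o), -1)))) = Add(Rational(-3, 2), Mul(Rational(1, 2), Mul(Pow(Add(2712, o), -1), Add(2828, u)))) = Add(Rational(-3, 2), Mul(Rational(1, 2), Pow(Add(2712, o), -1), Add(2828, u))))
Mul(Function('n')(-1631, -1243), Pow(Mul(Add(1425040, -3588941), Add(-3020891, -568287)), -1)) = Mul(Mul(Rational(1, 2), Pow(Add(2712, -1243), -1), Add(-5308, -1631, Mul(-3, -1243))), Pow(Mul(Add(1425040, -3588941), Add(-3020891, -568287)), -1)) = Mul(Mul(Rational(1, 2), Pow(1469, -1), Add(-5308, -1631, 3729)), Pow(Mul(-2163901, -3589178), -1)) = Mul(Mul(Rational(1, 2), Rational(1, 1469), -3210), Pow(7766625863378, -1)) = Mul(Rational(-1605, 1469), Rational(1, 7766625863378)) = Rational(-1605, 11409173393302282)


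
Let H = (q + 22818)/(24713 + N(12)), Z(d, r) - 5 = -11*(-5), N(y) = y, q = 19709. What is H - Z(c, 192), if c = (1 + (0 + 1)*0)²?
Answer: -1457/25 ≈ -58.280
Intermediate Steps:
c = 1 (c = (1 + 1*0)² = (1 + 0)² = 1² = 1)
Z(d, r) = 60 (Z(d, r) = 5 - 11*(-5) = 5 + 55 = 60)
H = 43/25 (H = (19709 + 22818)/(24713 + 12) = 42527/24725 = 42527*(1/24725) = 43/25 ≈ 1.7200)
H - Z(c, 192) = 43/25 - 1*60 = 43/25 - 60 = -1457/25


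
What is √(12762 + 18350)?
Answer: 2*√7778 ≈ 176.39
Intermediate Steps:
√(12762 + 18350) = √31112 = 2*√7778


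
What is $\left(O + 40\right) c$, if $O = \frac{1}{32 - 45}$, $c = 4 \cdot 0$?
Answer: $0$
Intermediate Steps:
$c = 0$
$O = - \frac{1}{13}$ ($O = \frac{1}{-13} = - \frac{1}{13} \approx -0.076923$)
$\left(O + 40\right) c = \left(- \frac{1}{13} + 40\right) 0 = \frac{519}{13} \cdot 0 = 0$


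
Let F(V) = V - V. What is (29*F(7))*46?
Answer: 0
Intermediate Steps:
F(V) = 0
(29*F(7))*46 = (29*0)*46 = 0*46 = 0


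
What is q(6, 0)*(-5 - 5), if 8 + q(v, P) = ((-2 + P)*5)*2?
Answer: 280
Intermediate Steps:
q(v, P) = -28 + 10*P (q(v, P) = -8 + ((-2 + P)*5)*2 = -8 + (-10 + 5*P)*2 = -8 + (-20 + 10*P) = -28 + 10*P)
q(6, 0)*(-5 - 5) = (-28 + 10*0)*(-5 - 5) = (-28 + 0)*(-10) = -28*(-10) = 280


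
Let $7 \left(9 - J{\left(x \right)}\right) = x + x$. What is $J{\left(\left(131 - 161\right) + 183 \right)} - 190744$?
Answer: $- \frac{1335451}{7} \approx -1.9078 \cdot 10^{5}$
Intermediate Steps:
$J{\left(x \right)} = 9 - \frac{2 x}{7}$ ($J{\left(x \right)} = 9 - \frac{x + x}{7} = 9 - \frac{2 x}{7}$)
$J{\left(\left(131 - 161\right) + 183 \right)} - 190744 = \left(9 - \frac{2 \left(\left(131 - 161\right) + 183\right)}{7}\right) - 190744 = \left(9 - \frac{2 \left(-30 + 183\right)}{7}\right) - 190744 = \left(9 - \frac{306}{7}\right) - 190744 = - \frac{243}{7} - 190744 = - \frac{1335451}{7}$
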